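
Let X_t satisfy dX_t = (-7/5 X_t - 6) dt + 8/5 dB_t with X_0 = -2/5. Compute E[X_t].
E[X_t] = -30/7 + 136*exp(-7*t/5)/35

Taking expectations and using E[dB_t] = 0, the mean m(t) = E[X_t] satisfies the ODE m'(t) = a m(t) + b with m(0) = x_0. With a = -7/5, b = -6, x_0 = -2/5, the solution is
  m(t) = x_0 * exp(a t) + (b/a) * (exp(a t) - 1)
       = (-2/5) * exp((-7/5) t) + ((-6)/(-7/5)) * (exp((-7/5) t) - 1)
       = -30/7 + 136*exp(-7*t/5)/35.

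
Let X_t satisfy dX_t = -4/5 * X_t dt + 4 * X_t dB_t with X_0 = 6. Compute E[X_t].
E[X_t] = 6*exp(-4*t/5)

For GBM dX = mu X dt + sigma X dB with X_0 = x_0, apply Itô to Y = log X: dY = (mu - sigma^2/2) dt + sigma dB, so Y_t = log(x_0) + (mu - sigma^2/2) t + sigma B_t and hence X_t = x_0 * exp((mu - sigma^2/2) t + sigma B_t).
With mu = -4/5, sigma = 4, x_0 = 6, this gives:
  X_t = 6 * exp((-44/5) * t + (4) * B_t).
Since sigma*B_t ~ Normal(0, sigma^2 t), E[exp(sigma*B_t)] = exp(sigma^2 t / 2); so E[X_t] = x_0 * exp((mu - sigma^2/2) t) * exp(sigma^2 t / 2) = x_0 * exp(mu t) = 6*exp(-4*t/5).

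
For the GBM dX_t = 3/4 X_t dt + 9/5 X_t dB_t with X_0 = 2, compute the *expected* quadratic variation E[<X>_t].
E[<X>_t] = 216*exp(237*t/50)/79 - 216/79

<X>_t = int_0^t ((9/5) * X_s)^2 ds. Taking expectation inside the integral: E[<X>_t] = (9/5)^2 * int_0^t E[X_s^2] ds. For GBM, E[X_s^2] = x_0^2 * exp((2 mu + sigma^2) s). Integrating:
  E[<X>_t] = (9/5)^2 * 2^2 * (exp((2*(3/4) + (9/5)^2) t) - 1) / (2*(3/4) + (9/5)^2)
           = (9/5)^2 * 2^2 * (exp((237/50) t) - 1) / (237/50) = 216*exp(237*t/50)/79 - 216/79.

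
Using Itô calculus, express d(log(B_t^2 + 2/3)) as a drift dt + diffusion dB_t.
d(log(B_t^2 + 2/3)) = (3*(2 - 3*B_t^2)/(3*B_t^2 + 2)^2) dt + (6*B_t/(3*B_t^2 + 2)) dB_t

Itô's formula for f(B_t) gives d f(B_t) = f'(B_t) dB_t + (1/2) f''(B_t) dt. Compute derivatives of f(x) = log(x^2 + 2/3):
  f'(x)  = 6*x/(3*x^2 + 2)
  f''(x) = 6*(2 - 3*x^2)/(3*x^2 + 2)^2
Substitute x = B_t and multiply the f'' term by 1/2:
  drift     = (1/2) * (6*(2 - 3*x^2)/(3*x^2 + 2)^2) evaluated at B_t = 3*(2 - 3*B_t^2)/(3*B_t^2 + 2)^2
  diffusion = (6*x/(3*x^2 + 2)) evaluated at B_t = 6*B_t/(3*B_t^2 + 2)
Therefore d(log(B_t^2 + 2/3)) = (3*(2 - 3*B_t^2)/(3*B_t^2 + 2)^2) dt + (6*B_t/(3*B_t^2 + 2)) dB_t.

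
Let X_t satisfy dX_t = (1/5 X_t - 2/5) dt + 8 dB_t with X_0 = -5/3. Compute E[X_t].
E[X_t] = 2 - 11*exp(t/5)/3

Taking expectations and using E[dB_t] = 0, the mean m(t) = E[X_t] satisfies the ODE m'(t) = a m(t) + b with m(0) = x_0. With a = 1/5, b = -2/5, x_0 = -5/3, the solution is
  m(t) = x_0 * exp(a t) + (b/a) * (exp(a t) - 1)
       = (-5/3) * exp((1/5) t) + ((-2/5)/(1/5)) * (exp((1/5) t) - 1)
       = 2 - 11*exp(t/5)/3.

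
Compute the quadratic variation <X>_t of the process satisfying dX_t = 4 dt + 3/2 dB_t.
<X>_t = 9*t/4

For an Itô process dX_t = a(t) dt + b(t) dB_t, the quadratic variation is <X>_t = int_0^t b(s)^2 ds (the drift term does not contribute). Here b(s) = 3/2, so
  b(s)^2 = 9/4.
Integrating from 0 to t:
  <X>_t = int_0^t (9/4) ds = 9*t/4.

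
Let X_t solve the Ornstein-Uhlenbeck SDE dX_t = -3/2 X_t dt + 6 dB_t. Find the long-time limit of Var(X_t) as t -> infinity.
lim Var(X_t) = 12

The OU SDE dX = -theta X dt + sigma dB admits the integrating factor exp(theta t): d(exp(theta t) X_t) = sigma exp(theta t) dB_t. Integrating from 0 to t gives X_t = x_0 * exp(-theta t) + sigma * int_0^t exp(-theta (t-s)) dB_s for any initial x_0. The Itô integral has variance (by the Itô isometry) sigma^2 * int_0^t exp(-2 theta (t - s)) ds = sigma^2 * (1 - exp(-2 theta t)) / (2 theta), independent of x_0.
With theta = 3/2, sigma = 6:
  Var(X_t) = (6)^2 * (1 - exp(-2*3/2 t)) / (2 * 3/2) = 12 - 12*exp(-3*t).
As t -> infinity, exp(-2*3/2 t) -> 0, so the stationary variance is sigma^2 / (2 theta) = 12.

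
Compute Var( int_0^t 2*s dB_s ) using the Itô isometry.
Var = 4*t^3/3

The Itô integral of a deterministic integrand f(s) has mean 0 because each increment f(s) * (B_{s+ds} - B_s) has mean 0. By the Itô isometry:
  Var( int_0^t f(s) dB_s ) = E[ (int_0^t f(s) dB_s)^2 ] = int_0^t f(s)^2 ds.
Here f(s) = 2*s, so f(s)^2 = 4*s^2. Integrate:
  int_0^t (4*s^2) ds = 4*t^3/3.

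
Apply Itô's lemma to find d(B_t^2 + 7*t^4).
d(B_t^2 + 7*t^4) = (28*t^3 + 1) dt + (2*B_t) dB_t

Itô's formula for f(t, x): d f(t, B_t) = (f_t + (1/2) f_xx) dt + f_x dB_t. Compute partials of f(t, x) = 7*t^4 + x^2:
  f_t(t,x)  = 28*t^3
  f_x(t,x)  = 2*x
  f_xx(t,x) = 2
Assemble drift = f_t + (1/2) f_xx = 28*t^3 + 1 and diffusion = f_x = 2*x. Substituting x = B_t:
  d(B_t^2 + 7*t^4) = (28*t^3 + 1) dt + (2*B_t) dB_t.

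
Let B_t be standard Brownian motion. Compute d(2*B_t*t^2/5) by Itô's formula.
d(2*B_t*t^2/5) = (4*B_t*t/5) dt + (2*t^2/5) dB_t

Itô's formula for f(t, x): d f(t, B_t) = (f_t + (1/2) f_xx) dt + f_x dB_t. Compute partials of f(t, x) = 2*t^2*x/5:
  f_t(t,x)  = 4*t*x/5
  f_x(t,x)  = 2*t^2/5
  f_xx(t,x) = 0
Assemble drift = f_t + (1/2) f_xx = 4*t*x/5 and diffusion = f_x = 2*t^2/5. Substituting x = B_t:
  d(2*B_t*t^2/5) = (4*B_t*t/5) dt + (2*t^2/5) dB_t.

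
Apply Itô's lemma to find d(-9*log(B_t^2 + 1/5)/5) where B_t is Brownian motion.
d(-9*log(B_t^2 + 1/5)/5) = (9*(5*B_t^2 - 1)/(5*B_t^2 + 1)^2) dt + (-18*B_t/(5*B_t^2 + 1)) dB_t

Itô's formula for f(B_t) gives d f(B_t) = f'(B_t) dB_t + (1/2) f''(B_t) dt. Compute derivatives of f(x) = -9*log(x^2 + 1/5)/5:
  f'(x)  = -18*x/(5*x^2 + 1)
  f''(x) = 18*(5*x^2 - 1)/(5*x^2 + 1)^2
Substitute x = B_t and multiply the f'' term by 1/2:
  drift     = (1/2) * (18*(5*x^2 - 1)/(5*x^2 + 1)^2) evaluated at B_t = 9*(5*B_t^2 - 1)/(5*B_t^2 + 1)^2
  diffusion = (-18*x/(5*x^2 + 1)) evaluated at B_t = -18*B_t/(5*B_t^2 + 1)
Therefore d(-9*log(B_t^2 + 1/5)/5) = (9*(5*B_t^2 - 1)/(5*B_t^2 + 1)^2) dt + (-18*B_t/(5*B_t^2 + 1)) dB_t.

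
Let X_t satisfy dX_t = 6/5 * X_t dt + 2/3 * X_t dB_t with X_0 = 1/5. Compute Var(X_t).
Var(X_t) = (exp(4*t/9) - 1)*exp(12*t/5)/25

For GBM dX = mu X dt + sigma X dB with X_0 = x_0, apply Itô to Y = log X: dY = (mu - sigma^2/2) dt + sigma dB, so Y_t = log(x_0) + (mu - sigma^2/2) t + sigma B_t and hence X_t = x_0 * exp((mu - sigma^2/2) t + sigma B_t).
With mu = 6/5, sigma = 2/3, x_0 = 1/5, this gives:
  X_t = 1/5 * exp((44/45) * t + (2/3) * B_t).
Since sigma*B_t ~ Normal(0, sigma^2 t), E[exp(sigma*B_t)] = exp(sigma^2 t / 2); so E[X_t] = x_0 * exp((mu - sigma^2/2) t) * exp(sigma^2 t / 2) = x_0 * exp(mu t) = exp(6*t/5)/5.
Var(X_t) = E[X_t^2] - (E[X_t])^2 = x_0^2 * exp(2 mu t) * (exp(sigma^2 t) - 1) = (exp(4*t/9) - 1)*exp(12*t/5)/25.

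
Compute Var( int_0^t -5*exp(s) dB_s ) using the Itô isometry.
Var = 25*exp(2*t)/2 - 25/2

The Itô integral of a deterministic integrand f(s) has mean 0 because each increment f(s) * (B_{s+ds} - B_s) has mean 0. By the Itô isometry:
  Var( int_0^t f(s) dB_s ) = E[ (int_0^t f(s) dB_s)^2 ] = int_0^t f(s)^2 ds.
Here f(s) = -5*exp(s), so f(s)^2 = 25*exp(2*s). Integrate:
  int_0^t (25*exp(2*s)) ds = 25*exp(2*t)/2 - 25/2.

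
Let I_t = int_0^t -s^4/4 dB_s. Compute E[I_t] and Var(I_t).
E[I_t] = 0; Var(I_t) = t^9/144

The Itô integral of a deterministic integrand f(s) has mean 0 because each increment f(s) * (B_{s+ds} - B_s) has mean 0. By the Itô isometry:
  Var( int_0^t f(s) dB_s ) = E[ (int_0^t f(s) dB_s)^2 ] = int_0^t f(s)^2 ds.
Here f(s) = -s^4/4, so f(s)^2 = s^8/16. Integrate:
  int_0^t (s^8/16) ds = t^9/144.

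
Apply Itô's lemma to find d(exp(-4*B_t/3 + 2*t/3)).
d(exp(-4*B_t/3 + 2*t/3)) = (14*exp(-4*B_t/3 + 2*t/3)/9) dt + (-4*exp(-4*B_t/3 + 2*t/3)/3) dB_t

Itô's formula for f(t, x): d f(t, B_t) = (f_t + (1/2) f_xx) dt + f_x dB_t. Compute partials of f(t, x) = exp(2*t/3 - 4*x/3):
  f_t(t,x)  = 2*exp(2*t/3 - 4*x/3)/3
  f_x(t,x)  = -4*exp(2*t/3 - 4*x/3)/3
  f_xx(t,x) = 16*exp(2*t/3 - 4*x/3)/9
Assemble drift = f_t + (1/2) f_xx = 14*exp(2*t/3 - 4*x/3)/9 and diffusion = f_x = -4*exp(2*t/3 - 4*x/3)/3. Substituting x = B_t:
  d(exp(-4*B_t/3 + 2*t/3)) = (14*exp(-4*B_t/3 + 2*t/3)/9) dt + (-4*exp(-4*B_t/3 + 2*t/3)/3) dB_t.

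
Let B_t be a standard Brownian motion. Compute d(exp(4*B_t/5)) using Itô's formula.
d(exp(4*B_t/5)) = (8*exp(4*B_t/5)/25) dt + (4*exp(4*B_t/5)/5) dB_t

Itô's formula for f(B_t) gives d f(B_t) = f'(B_t) dB_t + (1/2) f''(B_t) dt. Compute derivatives of f(x) = exp(4*x/5):
  f'(x)  = 4*exp(4*x/5)/5
  f''(x) = 16*exp(4*x/5)/25
Substitute x = B_t and multiply the f'' term by 1/2:
  drift     = (1/2) * (16*exp(4*x/5)/25) evaluated at B_t = 8*exp(4*B_t/5)/25
  diffusion = (4*exp(4*x/5)/5) evaluated at B_t = 4*exp(4*B_t/5)/5
Therefore d(exp(4*B_t/5)) = (8*exp(4*B_t/5)/25) dt + (4*exp(4*B_t/5)/5) dB_t.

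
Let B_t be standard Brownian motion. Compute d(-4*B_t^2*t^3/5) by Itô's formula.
d(-4*B_t^2*t^3/5) = (4*t^2*(-3*B_t^2 - t)/5) dt + (-8*B_t*t^3/5) dB_t

Itô's formula for f(t, x): d f(t, B_t) = (f_t + (1/2) f_xx) dt + f_x dB_t. Compute partials of f(t, x) = -4*t^3*x^2/5:
  f_t(t,x)  = -12*t^2*x^2/5
  f_x(t,x)  = -8*t^3*x/5
  f_xx(t,x) = -8*t^3/5
Assemble drift = f_t + (1/2) f_xx = 4*t^2*(-t - 3*x^2)/5 and diffusion = f_x = -8*t^3*x/5. Substituting x = B_t:
  d(-4*B_t^2*t^3/5) = (4*t^2*(-3*B_t^2 - t)/5) dt + (-8*B_t*t^3/5) dB_t.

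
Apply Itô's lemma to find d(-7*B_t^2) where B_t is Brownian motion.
d(-7*B_t^2) = (-7) dt + (-14*B_t) dB_t

Itô's formula for f(B_t) gives d f(B_t) = f'(B_t) dB_t + (1/2) f''(B_t) dt. Compute derivatives of f(x) = -7*x^2:
  f'(x)  = -14*x
  f''(x) = -14
Substitute x = B_t and multiply the f'' term by 1/2:
  drift     = (1/2) * (-14) evaluated at B_t = -7
  diffusion = (-14*x) evaluated at B_t = -14*B_t
Therefore d(-7*B_t^2) = (-7) dt + (-14*B_t) dB_t.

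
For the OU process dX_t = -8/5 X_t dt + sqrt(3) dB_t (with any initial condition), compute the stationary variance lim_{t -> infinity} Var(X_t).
lim Var(X_t) = 15/16

The OU SDE dX = -theta X dt + sigma dB admits the integrating factor exp(theta t): d(exp(theta t) X_t) = sigma exp(theta t) dB_t. Integrating from 0 to t gives X_t = x_0 * exp(-theta t) + sigma * int_0^t exp(-theta (t-s)) dB_s for any initial x_0. The Itô integral has variance (by the Itô isometry) sigma^2 * int_0^t exp(-2 theta (t - s)) ds = sigma^2 * (1 - exp(-2 theta t)) / (2 theta), independent of x_0.
With theta = 8/5, sigma = sqrt(3):
  Var(X_t) = (sqrt(3))^2 * (1 - exp(-2*8/5 t)) / (2 * 8/5) = 15/16 - 15*exp(-16*t/5)/16.
As t -> infinity, exp(-2*8/5 t) -> 0, so the stationary variance is sigma^2 / (2 theta) = 15/16.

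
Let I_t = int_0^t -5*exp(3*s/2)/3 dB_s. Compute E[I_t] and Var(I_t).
E[I_t] = 0; Var(I_t) = 25*exp(3*t)/27 - 25/27

The Itô integral of a deterministic integrand f(s) has mean 0 because each increment f(s) * (B_{s+ds} - B_s) has mean 0. By the Itô isometry:
  Var( int_0^t f(s) dB_s ) = E[ (int_0^t f(s) dB_s)^2 ] = int_0^t f(s)^2 ds.
Here f(s) = -5*exp(3*s/2)/3, so f(s)^2 = 25*exp(3*s)/9. Integrate:
  int_0^t (25*exp(3*s)/9) ds = 25*exp(3*t)/27 - 25/27.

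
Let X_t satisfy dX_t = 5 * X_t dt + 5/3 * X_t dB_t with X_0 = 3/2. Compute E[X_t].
E[X_t] = 3*exp(5*t)/2

For GBM dX = mu X dt + sigma X dB with X_0 = x_0, apply Itô to Y = log X: dY = (mu - sigma^2/2) dt + sigma dB, so Y_t = log(x_0) + (mu - sigma^2/2) t + sigma B_t and hence X_t = x_0 * exp((mu - sigma^2/2) t + sigma B_t).
With mu = 5, sigma = 5/3, x_0 = 3/2, this gives:
  X_t = 3/2 * exp((65/18) * t + (5/3) * B_t).
Since sigma*B_t ~ Normal(0, sigma^2 t), E[exp(sigma*B_t)] = exp(sigma^2 t / 2); so E[X_t] = x_0 * exp((mu - sigma^2/2) t) * exp(sigma^2 t / 2) = x_0 * exp(mu t) = 3*exp(5*t)/2.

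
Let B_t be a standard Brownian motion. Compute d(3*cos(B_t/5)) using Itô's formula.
d(3*cos(B_t/5)) = (-3*cos(B_t/5)/50) dt + (-3*sin(B_t/5)/5) dB_t

Itô's formula for f(B_t) gives d f(B_t) = f'(B_t) dB_t + (1/2) f''(B_t) dt. Compute derivatives of f(x) = 3*cos(x/5):
  f'(x)  = -3*sin(x/5)/5
  f''(x) = -3*cos(x/5)/25
Substitute x = B_t and multiply the f'' term by 1/2:
  drift     = (1/2) * (-3*cos(x/5)/25) evaluated at B_t = -3*cos(B_t/5)/50
  diffusion = (-3*sin(x/5)/5) evaluated at B_t = -3*sin(B_t/5)/5
Therefore d(3*cos(B_t/5)) = (-3*cos(B_t/5)/50) dt + (-3*sin(B_t/5)/5) dB_t.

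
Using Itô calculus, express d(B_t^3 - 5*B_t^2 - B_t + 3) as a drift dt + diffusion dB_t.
d(B_t^3 - 5*B_t^2 - B_t + 3) = (3*B_t - 5) dt + (3*B_t^2 - 10*B_t - 1) dB_t

Itô's formula for f(B_t) gives d f(B_t) = f'(B_t) dB_t + (1/2) f''(B_t) dt. Compute derivatives of f(x) = x^3 - 5*x^2 - x + 3:
  f'(x)  = 3*x^2 - 10*x - 1
  f''(x) = 6*x - 10
Substitute x = B_t and multiply the f'' term by 1/2:
  drift     = (1/2) * (6*x - 10) evaluated at B_t = 3*B_t - 5
  diffusion = (3*x^2 - 10*x - 1) evaluated at B_t = 3*B_t^2 - 10*B_t - 1
Therefore d(B_t^3 - 5*B_t^2 - B_t + 3) = (3*B_t - 5) dt + (3*B_t^2 - 10*B_t - 1) dB_t.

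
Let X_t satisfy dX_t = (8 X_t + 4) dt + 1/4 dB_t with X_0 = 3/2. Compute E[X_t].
E[X_t] = 2*exp(8*t) - 1/2

Taking expectations and using E[dB_t] = 0, the mean m(t) = E[X_t] satisfies the ODE m'(t) = a m(t) + b with m(0) = x_0. With a = 8, b = 4, x_0 = 3/2, the solution is
  m(t) = x_0 * exp(a t) + (b/a) * (exp(a t) - 1)
       = (3/2) * exp(8 t) + (4/8) * (exp(8 t) - 1)
       = 2*exp(8*t) - 1/2.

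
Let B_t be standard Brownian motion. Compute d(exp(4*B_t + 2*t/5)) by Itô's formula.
d(exp(4*B_t + 2*t/5)) = (42*exp(4*B_t + 2*t/5)/5) dt + (4*exp(4*B_t + 2*t/5)) dB_t

Itô's formula for f(t, x): d f(t, B_t) = (f_t + (1/2) f_xx) dt + f_x dB_t. Compute partials of f(t, x) = exp(2*t/5 + 4*x):
  f_t(t,x)  = 2*exp(2*t/5 + 4*x)/5
  f_x(t,x)  = 4*exp(2*t/5 + 4*x)
  f_xx(t,x) = 16*exp(2*t/5 + 4*x)
Assemble drift = f_t + (1/2) f_xx = 42*exp(2*t/5 + 4*x)/5 and diffusion = f_x = 4*exp(2*t/5 + 4*x). Substituting x = B_t:
  d(exp(4*B_t + 2*t/5)) = (42*exp(4*B_t + 2*t/5)/5) dt + (4*exp(4*B_t + 2*t/5)) dB_t.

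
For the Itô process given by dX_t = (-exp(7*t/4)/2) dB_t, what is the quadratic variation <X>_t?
<X>_t = exp(7*t/2)/14 - 1/14

For an Itô process dX_t = a(t) dt + b(t) dB_t, the quadratic variation is <X>_t = int_0^t b(s)^2 ds (the drift term does not contribute). Here b(s) = -exp(7*s/4)/2, so
  b(s)^2 = exp(7*s/2)/4.
Integrating from 0 to t:
  <X>_t = int_0^t (exp(7*s/2)/4) ds = exp(7*t/2)/14 - 1/14.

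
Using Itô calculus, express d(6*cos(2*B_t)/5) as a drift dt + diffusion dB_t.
d(6*cos(2*B_t)/5) = (-12*cos(2*B_t)/5) dt + (-12*sin(2*B_t)/5) dB_t

Itô's formula for f(B_t) gives d f(B_t) = f'(B_t) dB_t + (1/2) f''(B_t) dt. Compute derivatives of f(x) = 6*cos(2*x)/5:
  f'(x)  = -12*sin(2*x)/5
  f''(x) = -24*cos(2*x)/5
Substitute x = B_t and multiply the f'' term by 1/2:
  drift     = (1/2) * (-24*cos(2*x)/5) evaluated at B_t = -12*cos(2*B_t)/5
  diffusion = (-12*sin(2*x)/5) evaluated at B_t = -12*sin(2*B_t)/5
Therefore d(6*cos(2*B_t)/5) = (-12*cos(2*B_t)/5) dt + (-12*sin(2*B_t)/5) dB_t.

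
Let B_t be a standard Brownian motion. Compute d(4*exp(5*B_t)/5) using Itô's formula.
d(4*exp(5*B_t)/5) = (10*exp(5*B_t)) dt + (4*exp(5*B_t)) dB_t

Itô's formula for f(B_t) gives d f(B_t) = f'(B_t) dB_t + (1/2) f''(B_t) dt. Compute derivatives of f(x) = 4*exp(5*x)/5:
  f'(x)  = 4*exp(5*x)
  f''(x) = 20*exp(5*x)
Substitute x = B_t and multiply the f'' term by 1/2:
  drift     = (1/2) * (20*exp(5*x)) evaluated at B_t = 10*exp(5*B_t)
  diffusion = (4*exp(5*x)) evaluated at B_t = 4*exp(5*B_t)
Therefore d(4*exp(5*B_t)/5) = (10*exp(5*B_t)) dt + (4*exp(5*B_t)) dB_t.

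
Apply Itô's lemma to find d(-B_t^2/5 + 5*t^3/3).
d(-B_t^2/5 + 5*t^3/3) = (5*t^2 - 1/5) dt + (-2*B_t/5) dB_t

Itô's formula for f(t, x): d f(t, B_t) = (f_t + (1/2) f_xx) dt + f_x dB_t. Compute partials of f(t, x) = 5*t^3/3 - x^2/5:
  f_t(t,x)  = 5*t^2
  f_x(t,x)  = -2*x/5
  f_xx(t,x) = -2/5
Assemble drift = f_t + (1/2) f_xx = 5*t^2 - 1/5 and diffusion = f_x = -2*x/5. Substituting x = B_t:
  d(-B_t^2/5 + 5*t^3/3) = (5*t^2 - 1/5) dt + (-2*B_t/5) dB_t.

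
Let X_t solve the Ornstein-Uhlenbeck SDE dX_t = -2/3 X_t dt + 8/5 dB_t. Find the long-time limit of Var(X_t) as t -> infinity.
lim Var(X_t) = 48/25

The OU SDE dX = -theta X dt + sigma dB admits the integrating factor exp(theta t): d(exp(theta t) X_t) = sigma exp(theta t) dB_t. Integrating from 0 to t gives X_t = x_0 * exp(-theta t) + sigma * int_0^t exp(-theta (t-s)) dB_s for any initial x_0. The Itô integral has variance (by the Itô isometry) sigma^2 * int_0^t exp(-2 theta (t - s)) ds = sigma^2 * (1 - exp(-2 theta t)) / (2 theta), independent of x_0.
With theta = 2/3, sigma = 8/5:
  Var(X_t) = (8/5)^2 * (1 - exp(-2*2/3 t)) / (2 * 2/3) = 48/25 - 48*exp(-4*t/3)/25.
As t -> infinity, exp(-2*2/3 t) -> 0, so the stationary variance is sigma^2 / (2 theta) = 48/25.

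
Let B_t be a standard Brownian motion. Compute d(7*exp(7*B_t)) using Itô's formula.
d(7*exp(7*B_t)) = (343*exp(7*B_t)/2) dt + (49*exp(7*B_t)) dB_t

Itô's formula for f(B_t) gives d f(B_t) = f'(B_t) dB_t + (1/2) f''(B_t) dt. Compute derivatives of f(x) = 7*exp(7*x):
  f'(x)  = 49*exp(7*x)
  f''(x) = 343*exp(7*x)
Substitute x = B_t and multiply the f'' term by 1/2:
  drift     = (1/2) * (343*exp(7*x)) evaluated at B_t = 343*exp(7*B_t)/2
  diffusion = (49*exp(7*x)) evaluated at B_t = 49*exp(7*B_t)
Therefore d(7*exp(7*B_t)) = (343*exp(7*B_t)/2) dt + (49*exp(7*B_t)) dB_t.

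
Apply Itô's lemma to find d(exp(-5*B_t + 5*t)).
d(exp(-5*B_t + 5*t)) = (35*exp(-5*B_t + 5*t)/2) dt + (-5*exp(-5*B_t + 5*t)) dB_t

Itô's formula for f(t, x): d f(t, B_t) = (f_t + (1/2) f_xx) dt + f_x dB_t. Compute partials of f(t, x) = exp(5*t - 5*x):
  f_t(t,x)  = 5*exp(5*t - 5*x)
  f_x(t,x)  = -5*exp(5*t - 5*x)
  f_xx(t,x) = 25*exp(5*t - 5*x)
Assemble drift = f_t + (1/2) f_xx = 35*exp(5*t - 5*x)/2 and diffusion = f_x = -5*exp(5*t - 5*x). Substituting x = B_t:
  d(exp(-5*B_t + 5*t)) = (35*exp(-5*B_t + 5*t)/2) dt + (-5*exp(-5*B_t + 5*t)) dB_t.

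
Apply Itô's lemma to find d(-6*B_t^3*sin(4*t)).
d(-6*B_t^3*sin(4*t)) = (-24*B_t^3*cos(4*t) - 18*B_t*sin(4*t)) dt + (-18*B_t^2*sin(4*t)) dB_t

Itô's formula for f(t, x): d f(t, B_t) = (f_t + (1/2) f_xx) dt + f_x dB_t. Compute partials of f(t, x) = -6*x^3*sin(4*t):
  f_t(t,x)  = -24*x^3*cos(4*t)
  f_x(t,x)  = -18*x^2*sin(4*t)
  f_xx(t,x) = -36*x*sin(4*t)
Assemble drift = f_t + (1/2) f_xx = -24*x^3*cos(4*t) - 18*x*sin(4*t) and diffusion = f_x = -18*x^2*sin(4*t). Substituting x = B_t:
  d(-6*B_t^3*sin(4*t)) = (-24*B_t^3*cos(4*t) - 18*B_t*sin(4*t)) dt + (-18*B_t^2*sin(4*t)) dB_t.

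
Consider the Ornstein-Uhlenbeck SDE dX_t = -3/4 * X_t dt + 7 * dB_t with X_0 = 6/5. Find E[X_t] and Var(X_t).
E[X_t] = 6*exp(-3*t/4)/5; Var(X_t) = 98/3 - 98*exp(-3*t/2)/3

The OU SDE dX = -theta X dt + sigma dB admits the integrating factor exp(theta t): d(exp(theta t) X_t) = sigma exp(theta t) dB_t. Integrating from 0 to t:
  X_t = x_0 * exp(-theta t) + sigma * int_0^t exp(-theta (t-s)) dB_s.
The Itô integral has mean 0 and (by the Itô isometry) variance sigma^2 * int_0^t exp(-2 theta (t - s)) ds = sigma^2 * (1 - exp(-2 theta t)) / (2 theta).
With theta = 3/4, sigma = 7, x_0 = 6/5:
  E[X_t] = 6/5 * exp(-3/4 t) = 6*exp(-3*t/4)/5
  Var(X_t) = (7)^2 * (1 - exp(-2*3/4 t)) / (2 * 3/4) = 98/3 - 98*exp(-3*t/2)/3.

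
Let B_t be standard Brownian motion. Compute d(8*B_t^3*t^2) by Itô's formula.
d(8*B_t^3*t^2) = (8*B_t*t*(2*B_t^2 + 3*t)) dt + (24*B_t^2*t^2) dB_t

Itô's formula for f(t, x): d f(t, B_t) = (f_t + (1/2) f_xx) dt + f_x dB_t. Compute partials of f(t, x) = 8*t^2*x^3:
  f_t(t,x)  = 16*t*x^3
  f_x(t,x)  = 24*t^2*x^2
  f_xx(t,x) = 48*t^2*x
Assemble drift = f_t + (1/2) f_xx = 8*t*x*(3*t + 2*x^2) and diffusion = f_x = 24*t^2*x^2. Substituting x = B_t:
  d(8*B_t^3*t^2) = (8*B_t*t*(2*B_t^2 + 3*t)) dt + (24*B_t^2*t^2) dB_t.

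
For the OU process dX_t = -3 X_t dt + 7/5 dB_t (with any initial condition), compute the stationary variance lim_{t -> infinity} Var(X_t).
lim Var(X_t) = 49/150

The OU SDE dX = -theta X dt + sigma dB admits the integrating factor exp(theta t): d(exp(theta t) X_t) = sigma exp(theta t) dB_t. Integrating from 0 to t gives X_t = x_0 * exp(-theta t) + sigma * int_0^t exp(-theta (t-s)) dB_s for any initial x_0. The Itô integral has variance (by the Itô isometry) sigma^2 * int_0^t exp(-2 theta (t - s)) ds = sigma^2 * (1 - exp(-2 theta t)) / (2 theta), independent of x_0.
With theta = 3, sigma = 7/5:
  Var(X_t) = (7/5)^2 * (1 - exp(-2*3 t)) / (2 * 3) = 49/150 - 49*exp(-6*t)/150.
As t -> infinity, exp(-2*3 t) -> 0, so the stationary variance is sigma^2 / (2 theta) = 49/150.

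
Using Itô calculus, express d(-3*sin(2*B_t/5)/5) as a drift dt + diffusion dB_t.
d(-3*sin(2*B_t/5)/5) = (6*sin(2*B_t/5)/125) dt + (-6*cos(2*B_t/5)/25) dB_t

Itô's formula for f(B_t) gives d f(B_t) = f'(B_t) dB_t + (1/2) f''(B_t) dt. Compute derivatives of f(x) = -3*sin(2*x/5)/5:
  f'(x)  = -6*cos(2*x/5)/25
  f''(x) = 12*sin(2*x/5)/125
Substitute x = B_t and multiply the f'' term by 1/2:
  drift     = (1/2) * (12*sin(2*x/5)/125) evaluated at B_t = 6*sin(2*B_t/5)/125
  diffusion = (-6*cos(2*x/5)/25) evaluated at B_t = -6*cos(2*B_t/5)/25
Therefore d(-3*sin(2*B_t/5)/5) = (6*sin(2*B_t/5)/125) dt + (-6*cos(2*B_t/5)/25) dB_t.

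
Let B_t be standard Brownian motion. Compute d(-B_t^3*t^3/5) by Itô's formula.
d(-B_t^3*t^3/5) = (3*B_t*t^2*(-B_t^2 - t)/5) dt + (-3*B_t^2*t^3/5) dB_t

Itô's formula for f(t, x): d f(t, B_t) = (f_t + (1/2) f_xx) dt + f_x dB_t. Compute partials of f(t, x) = -t^3*x^3/5:
  f_t(t,x)  = -3*t^2*x^3/5
  f_x(t,x)  = -3*t^3*x^2/5
  f_xx(t,x) = -6*t^3*x/5
Assemble drift = f_t + (1/2) f_xx = 3*t^2*x*(-t - x^2)/5 and diffusion = f_x = -3*t^3*x^2/5. Substituting x = B_t:
  d(-B_t^3*t^3/5) = (3*B_t*t^2*(-B_t^2 - t)/5) dt + (-3*B_t^2*t^3/5) dB_t.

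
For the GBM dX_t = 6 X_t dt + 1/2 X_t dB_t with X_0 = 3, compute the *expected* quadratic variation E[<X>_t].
E[<X>_t] = 9*exp(49*t/4)/49 - 9/49

<X>_t = int_0^t ((1/2) * X_s)^2 ds. Taking expectation inside the integral: E[<X>_t] = (1/2)^2 * int_0^t E[X_s^2] ds. For GBM, E[X_s^2] = x_0^2 * exp((2 mu + sigma^2) s). Integrating:
  E[<X>_t] = (1/2)^2 * 3^2 * (exp((2*6 + (1/2)^2) t) - 1) / (2*6 + (1/2)^2)
           = (1/2)^2 * 3^2 * (exp((49/4) t) - 1) / (49/4) = 9*exp(49*t/4)/49 - 9/49.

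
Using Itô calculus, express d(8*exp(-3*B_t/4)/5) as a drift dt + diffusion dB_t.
d(8*exp(-3*B_t/4)/5) = (9*exp(-3*B_t/4)/20) dt + (-6*exp(-3*B_t/4)/5) dB_t

Itô's formula for f(B_t) gives d f(B_t) = f'(B_t) dB_t + (1/2) f''(B_t) dt. Compute derivatives of f(x) = 8*exp(-3*x/4)/5:
  f'(x)  = -6*exp(-3*x/4)/5
  f''(x) = 9*exp(-3*x/4)/10
Substitute x = B_t and multiply the f'' term by 1/2:
  drift     = (1/2) * (9*exp(-3*x/4)/10) evaluated at B_t = 9*exp(-3*B_t/4)/20
  diffusion = (-6*exp(-3*x/4)/5) evaluated at B_t = -6*exp(-3*B_t/4)/5
Therefore d(8*exp(-3*B_t/4)/5) = (9*exp(-3*B_t/4)/20) dt + (-6*exp(-3*B_t/4)/5) dB_t.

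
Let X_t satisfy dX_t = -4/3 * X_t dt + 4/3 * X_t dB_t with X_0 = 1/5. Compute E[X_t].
E[X_t] = exp(-4*t/3)/5

For GBM dX = mu X dt + sigma X dB with X_0 = x_0, apply Itô to Y = log X: dY = (mu - sigma^2/2) dt + sigma dB, so Y_t = log(x_0) + (mu - sigma^2/2) t + sigma B_t and hence X_t = x_0 * exp((mu - sigma^2/2) t + sigma B_t).
With mu = -4/3, sigma = 4/3, x_0 = 1/5, this gives:
  X_t = 1/5 * exp((-20/9) * t + (4/3) * B_t).
Since sigma*B_t ~ Normal(0, sigma^2 t), E[exp(sigma*B_t)] = exp(sigma^2 t / 2); so E[X_t] = x_0 * exp((mu - sigma^2/2) t) * exp(sigma^2 t / 2) = x_0 * exp(mu t) = exp(-4*t/3)/5.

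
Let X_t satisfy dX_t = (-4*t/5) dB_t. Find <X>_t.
<X>_t = 16*t^3/75

For an Itô process dX_t = a(t) dt + b(t) dB_t, the quadratic variation is <X>_t = int_0^t b(s)^2 ds (the drift term does not contribute). Here b(s) = -4*s/5, so
  b(s)^2 = 16*s^2/25.
Integrating from 0 to t:
  <X>_t = int_0^t (16*s^2/25) ds = 16*t^3/75.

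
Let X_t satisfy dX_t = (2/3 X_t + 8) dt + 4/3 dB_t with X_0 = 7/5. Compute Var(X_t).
Var(X_t) = 4*exp(4*t/3)/3 - 4/3

The variance V(t) = Var(X_t) satisfies V'(t) = 2 a V(t) + c^2 with V(0) = 0 (drift coefficient is linear in X, diffusion is constant). With a = 2/3, c = 4/3, the solution is
  V(t) = (c^2 / (2 a)) * (exp(2 a t) - 1)
       = ((4/3)^2 / (2*(2/3))) * (exp((4/3) t) - 1)
       = 4*exp(4*t/3)/3 - 4/3.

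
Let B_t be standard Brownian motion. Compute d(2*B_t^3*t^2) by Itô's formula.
d(2*B_t^3*t^2) = (2*B_t*t*(2*B_t^2 + 3*t)) dt + (6*B_t^2*t^2) dB_t

Itô's formula for f(t, x): d f(t, B_t) = (f_t + (1/2) f_xx) dt + f_x dB_t. Compute partials of f(t, x) = 2*t^2*x^3:
  f_t(t,x)  = 4*t*x^3
  f_x(t,x)  = 6*t^2*x^2
  f_xx(t,x) = 12*t^2*x
Assemble drift = f_t + (1/2) f_xx = 2*t*x*(3*t + 2*x^2) and diffusion = f_x = 6*t^2*x^2. Substituting x = B_t:
  d(2*B_t^3*t^2) = (2*B_t*t*(2*B_t^2 + 3*t)) dt + (6*B_t^2*t^2) dB_t.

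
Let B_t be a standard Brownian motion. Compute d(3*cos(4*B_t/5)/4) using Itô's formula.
d(3*cos(4*B_t/5)/4) = (-6*cos(4*B_t/5)/25) dt + (-3*sin(4*B_t/5)/5) dB_t

Itô's formula for f(B_t) gives d f(B_t) = f'(B_t) dB_t + (1/2) f''(B_t) dt. Compute derivatives of f(x) = 3*cos(4*x/5)/4:
  f'(x)  = -3*sin(4*x/5)/5
  f''(x) = -12*cos(4*x/5)/25
Substitute x = B_t and multiply the f'' term by 1/2:
  drift     = (1/2) * (-12*cos(4*x/5)/25) evaluated at B_t = -6*cos(4*B_t/5)/25
  diffusion = (-3*sin(4*x/5)/5) evaluated at B_t = -3*sin(4*B_t/5)/5
Therefore d(3*cos(4*B_t/5)/4) = (-6*cos(4*B_t/5)/25) dt + (-3*sin(4*B_t/5)/5) dB_t.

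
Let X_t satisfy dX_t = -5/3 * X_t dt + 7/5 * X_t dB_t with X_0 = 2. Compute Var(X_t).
Var(X_t) = (4*exp(49*t/25) - 4)*exp(-10*t/3)

For GBM dX = mu X dt + sigma X dB with X_0 = x_0, apply Itô to Y = log X: dY = (mu - sigma^2/2) dt + sigma dB, so Y_t = log(x_0) + (mu - sigma^2/2) t + sigma B_t and hence X_t = x_0 * exp((mu - sigma^2/2) t + sigma B_t).
With mu = -5/3, sigma = 7/5, x_0 = 2, this gives:
  X_t = 2 * exp((-397/150) * t + (7/5) * B_t).
Since sigma*B_t ~ Normal(0, sigma^2 t), E[exp(sigma*B_t)] = exp(sigma^2 t / 2); so E[X_t] = x_0 * exp((mu - sigma^2/2) t) * exp(sigma^2 t / 2) = x_0 * exp(mu t) = 2*exp(-5*t/3).
Var(X_t) = E[X_t^2] - (E[X_t])^2 = x_0^2 * exp(2 mu t) * (exp(sigma^2 t) - 1) = (4*exp(49*t/25) - 4)*exp(-10*t/3).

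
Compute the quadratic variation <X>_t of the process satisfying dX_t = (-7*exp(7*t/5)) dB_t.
<X>_t = 35*exp(14*t/5)/2 - 35/2

For an Itô process dX_t = a(t) dt + b(t) dB_t, the quadratic variation is <X>_t = int_0^t b(s)^2 ds (the drift term does not contribute). Here b(s) = -7*exp(7*s/5), so
  b(s)^2 = 49*exp(14*s/5).
Integrating from 0 to t:
  <X>_t = int_0^t (49*exp(14*s/5)) ds = 35*exp(14*t/5)/2 - 35/2.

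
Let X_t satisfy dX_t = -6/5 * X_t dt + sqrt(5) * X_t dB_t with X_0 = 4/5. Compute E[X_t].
E[X_t] = 4*exp(-6*t/5)/5

For GBM dX = mu X dt + sigma X dB with X_0 = x_0, apply Itô to Y = log X: dY = (mu - sigma^2/2) dt + sigma dB, so Y_t = log(x_0) + (mu - sigma^2/2) t + sigma B_t and hence X_t = x_0 * exp((mu - sigma^2/2) t + sigma B_t).
With mu = -6/5, sigma = sqrt(5), x_0 = 4/5, this gives:
  X_t = 4/5 * exp((-37/10) * t + (sqrt(5)) * B_t).
Since sigma*B_t ~ Normal(0, sigma^2 t), E[exp(sigma*B_t)] = exp(sigma^2 t / 2); so E[X_t] = x_0 * exp((mu - sigma^2/2) t) * exp(sigma^2 t / 2) = x_0 * exp(mu t) = 4*exp(-6*t/5)/5.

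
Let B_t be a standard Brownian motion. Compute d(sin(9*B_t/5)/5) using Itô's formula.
d(sin(9*B_t/5)/5) = (-81*sin(9*B_t/5)/250) dt + (9*cos(9*B_t/5)/25) dB_t

Itô's formula for f(B_t) gives d f(B_t) = f'(B_t) dB_t + (1/2) f''(B_t) dt. Compute derivatives of f(x) = sin(9*x/5)/5:
  f'(x)  = 9*cos(9*x/5)/25
  f''(x) = -81*sin(9*x/5)/125
Substitute x = B_t and multiply the f'' term by 1/2:
  drift     = (1/2) * (-81*sin(9*x/5)/125) evaluated at B_t = -81*sin(9*B_t/5)/250
  diffusion = (9*cos(9*x/5)/25) evaluated at B_t = 9*cos(9*B_t/5)/25
Therefore d(sin(9*B_t/5)/5) = (-81*sin(9*B_t/5)/250) dt + (9*cos(9*B_t/5)/25) dB_t.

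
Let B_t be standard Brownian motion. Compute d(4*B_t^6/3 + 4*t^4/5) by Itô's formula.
d(4*B_t^6/3 + 4*t^4/5) = (20*B_t^4 + 16*t^3/5) dt + (8*B_t^5) dB_t

Itô's formula for f(t, x): d f(t, B_t) = (f_t + (1/2) f_xx) dt + f_x dB_t. Compute partials of f(t, x) = 4*t^4/5 + 4*x^6/3:
  f_t(t,x)  = 16*t^3/5
  f_x(t,x)  = 8*x^5
  f_xx(t,x) = 40*x^4
Assemble drift = f_t + (1/2) f_xx = 16*t^3/5 + 20*x^4 and diffusion = f_x = 8*x^5. Substituting x = B_t:
  d(4*B_t^6/3 + 4*t^4/5) = (20*B_t^4 + 16*t^3/5) dt + (8*B_t^5) dB_t.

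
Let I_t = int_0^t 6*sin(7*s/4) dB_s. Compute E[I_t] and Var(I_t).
E[I_t] = 0; Var(I_t) = 18*t - 36*sin(7*t/2)/7

The Itô integral of a deterministic integrand f(s) has mean 0 because each increment f(s) * (B_{s+ds} - B_s) has mean 0. By the Itô isometry:
  Var( int_0^t f(s) dB_s ) = E[ (int_0^t f(s) dB_s)^2 ] = int_0^t f(s)^2 ds.
Here f(s) = 6*sin(7*s/4), so f(s)^2 = 36*sin(7*s/4)^2. Integrate:
  int_0^t (36*sin(7*s/4)^2) ds = 18*t - 36*sin(7*t/2)/7.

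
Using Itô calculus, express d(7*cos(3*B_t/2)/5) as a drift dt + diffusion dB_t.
d(7*cos(3*B_t/2)/5) = (-63*cos(3*B_t/2)/40) dt + (-21*sin(3*B_t/2)/10) dB_t

Itô's formula for f(B_t) gives d f(B_t) = f'(B_t) dB_t + (1/2) f''(B_t) dt. Compute derivatives of f(x) = 7*cos(3*x/2)/5:
  f'(x)  = -21*sin(3*x/2)/10
  f''(x) = -63*cos(3*x/2)/20
Substitute x = B_t and multiply the f'' term by 1/2:
  drift     = (1/2) * (-63*cos(3*x/2)/20) evaluated at B_t = -63*cos(3*B_t/2)/40
  diffusion = (-21*sin(3*x/2)/10) evaluated at B_t = -21*sin(3*B_t/2)/10
Therefore d(7*cos(3*B_t/2)/5) = (-63*cos(3*B_t/2)/40) dt + (-21*sin(3*B_t/2)/10) dB_t.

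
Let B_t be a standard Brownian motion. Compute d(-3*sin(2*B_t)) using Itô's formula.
d(-3*sin(2*B_t)) = (6*sin(2*B_t)) dt + (-6*cos(2*B_t)) dB_t

Itô's formula for f(B_t) gives d f(B_t) = f'(B_t) dB_t + (1/2) f''(B_t) dt. Compute derivatives of f(x) = -3*sin(2*x):
  f'(x)  = -6*cos(2*x)
  f''(x) = 12*sin(2*x)
Substitute x = B_t and multiply the f'' term by 1/2:
  drift     = (1/2) * (12*sin(2*x)) evaluated at B_t = 6*sin(2*B_t)
  diffusion = (-6*cos(2*x)) evaluated at B_t = -6*cos(2*B_t)
Therefore d(-3*sin(2*B_t)) = (6*sin(2*B_t)) dt + (-6*cos(2*B_t)) dB_t.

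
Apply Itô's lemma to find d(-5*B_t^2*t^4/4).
d(-5*B_t^2*t^4/4) = (5*t^3*(-4*B_t^2 - t)/4) dt + (-5*B_t*t^4/2) dB_t

Itô's formula for f(t, x): d f(t, B_t) = (f_t + (1/2) f_xx) dt + f_x dB_t. Compute partials of f(t, x) = -5*t^4*x^2/4:
  f_t(t,x)  = -5*t^3*x^2
  f_x(t,x)  = -5*t^4*x/2
  f_xx(t,x) = -5*t^4/2
Assemble drift = f_t + (1/2) f_xx = 5*t^3*(-t - 4*x^2)/4 and diffusion = f_x = -5*t^4*x/2. Substituting x = B_t:
  d(-5*B_t^2*t^4/4) = (5*t^3*(-4*B_t^2 - t)/4) dt + (-5*B_t*t^4/2) dB_t.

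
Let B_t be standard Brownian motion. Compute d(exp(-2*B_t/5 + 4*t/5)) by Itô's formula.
d(exp(-2*B_t/5 + 4*t/5)) = (22*exp(-2*B_t/5 + 4*t/5)/25) dt + (-2*exp(-2*B_t/5 + 4*t/5)/5) dB_t

Itô's formula for f(t, x): d f(t, B_t) = (f_t + (1/2) f_xx) dt + f_x dB_t. Compute partials of f(t, x) = exp(4*t/5 - 2*x/5):
  f_t(t,x)  = 4*exp(4*t/5 - 2*x/5)/5
  f_x(t,x)  = -2*exp(4*t/5 - 2*x/5)/5
  f_xx(t,x) = 4*exp(4*t/5 - 2*x/5)/25
Assemble drift = f_t + (1/2) f_xx = 22*exp(4*t/5 - 2*x/5)/25 and diffusion = f_x = -2*exp(4*t/5 - 2*x/5)/5. Substituting x = B_t:
  d(exp(-2*B_t/5 + 4*t/5)) = (22*exp(-2*B_t/5 + 4*t/5)/25) dt + (-2*exp(-2*B_t/5 + 4*t/5)/5) dB_t.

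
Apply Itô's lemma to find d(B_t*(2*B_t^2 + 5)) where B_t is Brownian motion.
d(B_t*(2*B_t^2 + 5)) = (6*B_t) dt + (6*B_t^2 + 5) dB_t

Itô's formula for f(B_t) gives d f(B_t) = f'(B_t) dB_t + (1/2) f''(B_t) dt. Compute derivatives of f(x) = x*(2*x^2 + 5):
  f'(x)  = 6*x^2 + 5
  f''(x) = 12*x
Substitute x = B_t and multiply the f'' term by 1/2:
  drift     = (1/2) * (12*x) evaluated at B_t = 6*B_t
  diffusion = (6*x^2 + 5) evaluated at B_t = 6*B_t^2 + 5
Therefore d(B_t*(2*B_t^2 + 5)) = (6*B_t) dt + (6*B_t^2 + 5) dB_t.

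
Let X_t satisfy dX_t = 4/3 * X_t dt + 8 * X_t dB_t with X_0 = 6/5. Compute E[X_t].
E[X_t] = 6*exp(4*t/3)/5

For GBM dX = mu X dt + sigma X dB with X_0 = x_0, apply Itô to Y = log X: dY = (mu - sigma^2/2) dt + sigma dB, so Y_t = log(x_0) + (mu - sigma^2/2) t + sigma B_t and hence X_t = x_0 * exp((mu - sigma^2/2) t + sigma B_t).
With mu = 4/3, sigma = 8, x_0 = 6/5, this gives:
  X_t = 6/5 * exp((-92/3) * t + (8) * B_t).
Since sigma*B_t ~ Normal(0, sigma^2 t), E[exp(sigma*B_t)] = exp(sigma^2 t / 2); so E[X_t] = x_0 * exp((mu - sigma^2/2) t) * exp(sigma^2 t / 2) = x_0 * exp(mu t) = 6*exp(4*t/3)/5.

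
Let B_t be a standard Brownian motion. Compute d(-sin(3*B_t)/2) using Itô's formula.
d(-sin(3*B_t)/2) = (9*sin(3*B_t)/4) dt + (-3*cos(3*B_t)/2) dB_t

Itô's formula for f(B_t) gives d f(B_t) = f'(B_t) dB_t + (1/2) f''(B_t) dt. Compute derivatives of f(x) = -sin(3*x)/2:
  f'(x)  = -3*cos(3*x)/2
  f''(x) = 9*sin(3*x)/2
Substitute x = B_t and multiply the f'' term by 1/2:
  drift     = (1/2) * (9*sin(3*x)/2) evaluated at B_t = 9*sin(3*B_t)/4
  diffusion = (-3*cos(3*x)/2) evaluated at B_t = -3*cos(3*B_t)/2
Therefore d(-sin(3*B_t)/2) = (9*sin(3*B_t)/4) dt + (-3*cos(3*B_t)/2) dB_t.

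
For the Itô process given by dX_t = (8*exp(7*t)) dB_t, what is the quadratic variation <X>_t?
<X>_t = 32*exp(14*t)/7 - 32/7

For an Itô process dX_t = a(t) dt + b(t) dB_t, the quadratic variation is <X>_t = int_0^t b(s)^2 ds (the drift term does not contribute). Here b(s) = 8*exp(7*s), so
  b(s)^2 = 64*exp(14*s).
Integrating from 0 to t:
  <X>_t = int_0^t (64*exp(14*s)) ds = 32*exp(14*t)/7 - 32/7.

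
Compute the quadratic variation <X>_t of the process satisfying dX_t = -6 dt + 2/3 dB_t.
<X>_t = 4*t/9

For an Itô process dX_t = a(t) dt + b(t) dB_t, the quadratic variation is <X>_t = int_0^t b(s)^2 ds (the drift term does not contribute). Here b(s) = 2/3, so
  b(s)^2 = 4/9.
Integrating from 0 to t:
  <X>_t = int_0^t (4/9) ds = 4*t/9.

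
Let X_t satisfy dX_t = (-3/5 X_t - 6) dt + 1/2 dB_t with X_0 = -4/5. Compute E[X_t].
E[X_t] = -10 + 46*exp(-3*t/5)/5

Taking expectations and using E[dB_t] = 0, the mean m(t) = E[X_t] satisfies the ODE m'(t) = a m(t) + b with m(0) = x_0. With a = -3/5, b = -6, x_0 = -4/5, the solution is
  m(t) = x_0 * exp(a t) + (b/a) * (exp(a t) - 1)
       = (-4/5) * exp((-3/5) t) + ((-6)/(-3/5)) * (exp((-3/5) t) - 1)
       = -10 + 46*exp(-3*t/5)/5.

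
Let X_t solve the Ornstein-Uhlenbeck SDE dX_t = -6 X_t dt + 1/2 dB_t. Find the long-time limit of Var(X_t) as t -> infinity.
lim Var(X_t) = 1/48

The OU SDE dX = -theta X dt + sigma dB admits the integrating factor exp(theta t): d(exp(theta t) X_t) = sigma exp(theta t) dB_t. Integrating from 0 to t gives X_t = x_0 * exp(-theta t) + sigma * int_0^t exp(-theta (t-s)) dB_s for any initial x_0. The Itô integral has variance (by the Itô isometry) sigma^2 * int_0^t exp(-2 theta (t - s)) ds = sigma^2 * (1 - exp(-2 theta t)) / (2 theta), independent of x_0.
With theta = 6, sigma = 1/2:
  Var(X_t) = (1/2)^2 * (1 - exp(-2*6 t)) / (2 * 6) = 1/48 - exp(-12*t)/48.
As t -> infinity, exp(-2*6 t) -> 0, so the stationary variance is sigma^2 / (2 theta) = 1/48.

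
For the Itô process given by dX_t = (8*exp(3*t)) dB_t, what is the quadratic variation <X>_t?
<X>_t = 32*exp(6*t)/3 - 32/3

For an Itô process dX_t = a(t) dt + b(t) dB_t, the quadratic variation is <X>_t = int_0^t b(s)^2 ds (the drift term does not contribute). Here b(s) = 8*exp(3*s), so
  b(s)^2 = 64*exp(6*s).
Integrating from 0 to t:
  <X>_t = int_0^t (64*exp(6*s)) ds = 32*exp(6*t)/3 - 32/3.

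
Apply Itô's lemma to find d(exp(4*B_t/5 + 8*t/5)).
d(exp(4*B_t/5 + 8*t/5)) = (48*exp(4*B_t/5 + 8*t/5)/25) dt + (4*exp(4*B_t/5 + 8*t/5)/5) dB_t

Itô's formula for f(t, x): d f(t, B_t) = (f_t + (1/2) f_xx) dt + f_x dB_t. Compute partials of f(t, x) = exp(8*t/5 + 4*x/5):
  f_t(t,x)  = 8*exp(8*t/5 + 4*x/5)/5
  f_x(t,x)  = 4*exp(8*t/5 + 4*x/5)/5
  f_xx(t,x) = 16*exp(8*t/5 + 4*x/5)/25
Assemble drift = f_t + (1/2) f_xx = 48*exp(8*t/5 + 4*x/5)/25 and diffusion = f_x = 4*exp(8*t/5 + 4*x/5)/5. Substituting x = B_t:
  d(exp(4*B_t/5 + 8*t/5)) = (48*exp(4*B_t/5 + 8*t/5)/25) dt + (4*exp(4*B_t/5 + 8*t/5)/5) dB_t.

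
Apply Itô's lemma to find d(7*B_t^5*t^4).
d(7*B_t^5*t^4) = (B_t^3*t^3*(28*B_t^2 + 70*t)) dt + (35*B_t^4*t^4) dB_t

Itô's formula for f(t, x): d f(t, B_t) = (f_t + (1/2) f_xx) dt + f_x dB_t. Compute partials of f(t, x) = 7*t^4*x^5:
  f_t(t,x)  = 28*t^3*x^5
  f_x(t,x)  = 35*t^4*x^4
  f_xx(t,x) = 140*t^4*x^3
Assemble drift = f_t + (1/2) f_xx = t^3*x^3*(70*t + 28*x^2) and diffusion = f_x = 35*t^4*x^4. Substituting x = B_t:
  d(7*B_t^5*t^4) = (B_t^3*t^3*(28*B_t^2 + 70*t)) dt + (35*B_t^4*t^4) dB_t.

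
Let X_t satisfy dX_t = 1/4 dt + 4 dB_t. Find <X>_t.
<X>_t = 16*t

For an Itô process dX_t = a(t) dt + b(t) dB_t, the quadratic variation is <X>_t = int_0^t b(s)^2 ds (the drift term does not contribute). Here b(s) = 4, so
  b(s)^2 = 16.
Integrating from 0 to t:
  <X>_t = int_0^t (16) ds = 16*t.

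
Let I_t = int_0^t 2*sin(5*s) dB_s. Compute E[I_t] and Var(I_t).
E[I_t] = 0; Var(I_t) = 2*t - sin(10*t)/5

The Itô integral of a deterministic integrand f(s) has mean 0 because each increment f(s) * (B_{s+ds} - B_s) has mean 0. By the Itô isometry:
  Var( int_0^t f(s) dB_s ) = E[ (int_0^t f(s) dB_s)^2 ] = int_0^t f(s)^2 ds.
Here f(s) = 2*sin(5*s), so f(s)^2 = 4*sin(5*s)^2. Integrate:
  int_0^t (4*sin(5*s)^2) ds = 2*t - sin(10*t)/5.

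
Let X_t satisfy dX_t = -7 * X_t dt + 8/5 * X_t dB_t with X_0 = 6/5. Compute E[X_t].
E[X_t] = 6*exp(-7*t)/5

For GBM dX = mu X dt + sigma X dB with X_0 = x_0, apply Itô to Y = log X: dY = (mu - sigma^2/2) dt + sigma dB, so Y_t = log(x_0) + (mu - sigma^2/2) t + sigma B_t and hence X_t = x_0 * exp((mu - sigma^2/2) t + sigma B_t).
With mu = -7, sigma = 8/5, x_0 = 6/5, this gives:
  X_t = 6/5 * exp((-207/25) * t + (8/5) * B_t).
Since sigma*B_t ~ Normal(0, sigma^2 t), E[exp(sigma*B_t)] = exp(sigma^2 t / 2); so E[X_t] = x_0 * exp((mu - sigma^2/2) t) * exp(sigma^2 t / 2) = x_0 * exp(mu t) = 6*exp(-7*t)/5.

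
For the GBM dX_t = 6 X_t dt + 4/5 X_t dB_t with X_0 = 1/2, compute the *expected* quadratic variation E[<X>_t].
E[<X>_t] = exp(316*t/25)/79 - 1/79

<X>_t = int_0^t ((4/5) * X_s)^2 ds. Taking expectation inside the integral: E[<X>_t] = (4/5)^2 * int_0^t E[X_s^2] ds. For GBM, E[X_s^2] = x_0^2 * exp((2 mu + sigma^2) s). Integrating:
  E[<X>_t] = (4/5)^2 * (1/2)^2 * (exp((2*6 + (4/5)^2) t) - 1) / (2*6 + (4/5)^2)
           = (4/5)^2 * (1/2)^2 * (exp((316/25) t) - 1) / (316/25) = exp(316*t/25)/79 - 1/79.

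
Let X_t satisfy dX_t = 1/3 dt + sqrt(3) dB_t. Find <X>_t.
<X>_t = 3*t

For an Itô process dX_t = a(t) dt + b(t) dB_t, the quadratic variation is <X>_t = int_0^t b(s)^2 ds (the drift term does not contribute). Here b(s) = sqrt(3), so
  b(s)^2 = 3.
Integrating from 0 to t:
  <X>_t = int_0^t (3) ds = 3*t.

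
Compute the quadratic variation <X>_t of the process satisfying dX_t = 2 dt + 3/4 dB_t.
<X>_t = 9*t/16

For an Itô process dX_t = a(t) dt + b(t) dB_t, the quadratic variation is <X>_t = int_0^t b(s)^2 ds (the drift term does not contribute). Here b(s) = 3/4, so
  b(s)^2 = 9/16.
Integrating from 0 to t:
  <X>_t = int_0^t (9/16) ds = 9*t/16.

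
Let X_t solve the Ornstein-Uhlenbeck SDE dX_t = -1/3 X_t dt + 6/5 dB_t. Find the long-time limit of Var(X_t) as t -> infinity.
lim Var(X_t) = 54/25

The OU SDE dX = -theta X dt + sigma dB admits the integrating factor exp(theta t): d(exp(theta t) X_t) = sigma exp(theta t) dB_t. Integrating from 0 to t gives X_t = x_0 * exp(-theta t) + sigma * int_0^t exp(-theta (t-s)) dB_s for any initial x_0. The Itô integral has variance (by the Itô isometry) sigma^2 * int_0^t exp(-2 theta (t - s)) ds = sigma^2 * (1 - exp(-2 theta t)) / (2 theta), independent of x_0.
With theta = 1/3, sigma = 6/5:
  Var(X_t) = (6/5)^2 * (1 - exp(-2*1/3 t)) / (2 * 1/3) = 54/25 - 54*exp(-2*t/3)/25.
As t -> infinity, exp(-2*1/3 t) -> 0, so the stationary variance is sigma^2 / (2 theta) = 54/25.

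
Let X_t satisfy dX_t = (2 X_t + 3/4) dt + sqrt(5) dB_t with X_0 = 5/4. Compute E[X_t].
E[X_t] = 13*exp(2*t)/8 - 3/8

Taking expectations and using E[dB_t] = 0, the mean m(t) = E[X_t] satisfies the ODE m'(t) = a m(t) + b with m(0) = x_0. With a = 2, b = 3/4, x_0 = 5/4, the solution is
  m(t) = x_0 * exp(a t) + (b/a) * (exp(a t) - 1)
       = (5/4) * exp(2 t) + ((3/4)/2) * (exp(2 t) - 1)
       = 13*exp(2*t)/8 - 3/8.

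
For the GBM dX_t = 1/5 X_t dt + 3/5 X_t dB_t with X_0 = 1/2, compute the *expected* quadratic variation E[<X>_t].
E[<X>_t] = 9*exp(19*t/25)/76 - 9/76

<X>_t = int_0^t ((3/5) * X_s)^2 ds. Taking expectation inside the integral: E[<X>_t] = (3/5)^2 * int_0^t E[X_s^2] ds. For GBM, E[X_s^2] = x_0^2 * exp((2 mu + sigma^2) s). Integrating:
  E[<X>_t] = (3/5)^2 * (1/2)^2 * (exp((2*(1/5) + (3/5)^2) t) - 1) / (2*(1/5) + (3/5)^2)
           = (3/5)^2 * (1/2)^2 * (exp((19/25) t) - 1) / (19/25) = 9*exp(19*t/25)/76 - 9/76.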